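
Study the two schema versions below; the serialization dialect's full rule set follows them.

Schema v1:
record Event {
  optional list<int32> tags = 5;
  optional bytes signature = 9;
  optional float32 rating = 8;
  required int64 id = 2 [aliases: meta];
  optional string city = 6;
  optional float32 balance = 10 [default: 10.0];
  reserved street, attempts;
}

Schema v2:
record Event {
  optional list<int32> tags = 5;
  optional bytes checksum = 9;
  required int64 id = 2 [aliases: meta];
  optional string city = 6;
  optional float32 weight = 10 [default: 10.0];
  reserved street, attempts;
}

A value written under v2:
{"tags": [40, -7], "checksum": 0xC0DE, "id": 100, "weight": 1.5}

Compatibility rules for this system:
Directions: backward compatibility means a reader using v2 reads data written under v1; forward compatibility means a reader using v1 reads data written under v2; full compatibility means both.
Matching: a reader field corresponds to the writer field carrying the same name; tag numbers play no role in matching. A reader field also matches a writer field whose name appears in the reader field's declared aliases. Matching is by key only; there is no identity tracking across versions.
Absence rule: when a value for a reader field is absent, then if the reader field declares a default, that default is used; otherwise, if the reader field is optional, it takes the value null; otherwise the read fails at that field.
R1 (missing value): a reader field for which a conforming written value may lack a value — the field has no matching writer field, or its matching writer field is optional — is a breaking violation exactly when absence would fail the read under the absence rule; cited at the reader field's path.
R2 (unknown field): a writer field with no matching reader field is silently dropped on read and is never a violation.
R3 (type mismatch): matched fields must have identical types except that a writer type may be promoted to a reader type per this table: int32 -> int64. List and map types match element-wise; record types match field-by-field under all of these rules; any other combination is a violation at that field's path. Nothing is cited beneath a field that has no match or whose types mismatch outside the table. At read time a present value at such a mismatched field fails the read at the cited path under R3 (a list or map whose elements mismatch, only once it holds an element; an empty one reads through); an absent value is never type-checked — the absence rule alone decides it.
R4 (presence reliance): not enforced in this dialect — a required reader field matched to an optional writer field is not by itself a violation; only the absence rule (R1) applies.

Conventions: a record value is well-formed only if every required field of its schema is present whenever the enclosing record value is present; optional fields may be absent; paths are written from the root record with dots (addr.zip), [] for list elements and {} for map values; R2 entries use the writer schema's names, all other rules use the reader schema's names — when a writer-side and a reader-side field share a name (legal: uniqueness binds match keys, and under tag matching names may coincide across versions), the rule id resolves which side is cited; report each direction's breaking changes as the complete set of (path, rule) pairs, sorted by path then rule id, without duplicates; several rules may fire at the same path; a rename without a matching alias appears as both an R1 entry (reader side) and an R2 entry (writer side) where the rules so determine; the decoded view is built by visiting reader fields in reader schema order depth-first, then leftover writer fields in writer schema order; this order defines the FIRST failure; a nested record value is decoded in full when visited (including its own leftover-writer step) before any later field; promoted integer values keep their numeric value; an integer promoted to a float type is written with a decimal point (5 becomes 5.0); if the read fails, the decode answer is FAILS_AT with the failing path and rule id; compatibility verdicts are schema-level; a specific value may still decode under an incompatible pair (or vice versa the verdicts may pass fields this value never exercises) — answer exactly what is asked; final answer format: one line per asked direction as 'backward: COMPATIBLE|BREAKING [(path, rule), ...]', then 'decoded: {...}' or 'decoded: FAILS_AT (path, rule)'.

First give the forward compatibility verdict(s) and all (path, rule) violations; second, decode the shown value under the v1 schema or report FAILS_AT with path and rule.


arrows below run writer -> reader for Event
forward on Event — v1 reading data written by v2:
  tags: paired with writer tags (list<int32> -> list<int32>; writer optional)
  signature has no writer counterpart
  rating has no writer counterpart
  id: paired with writer id (int64 -> int64; writer required)
  city: paired with writer city (string -> string; writer optional)
  balance has no writer counterpart
  checksum (writer side), unknown to reader
  weight (writer side), unknown to reader
  => forward verdict for Event: COMPATIBLE, no violations
decode walk for Event under reader schema v1:
  tags := [40, -7]
  signature := null (absent, optional -> null)
  rating := null (absent, optional -> null)
  id := 100
  city := null (absent, optional -> null)
  balance := 10.0 (absent -> default)
  writer checksum: unknown -> dropped
  writer weight: unknown -> dropped
  => decoded: {"tags": [40, -7], "signature": null, "rating": null, "id": 100, "city": null, "balance": 10.0}
ruling out the remaining Event differences:
  removed field rating from record Event -> fires no rule on Event, leaving the asked answer as it is

forward: COMPATIBLE []; decoded: {"tags": [40, -7], "signature": null, "rating": null, "id": 100, "city": null, "balance": 10.0}


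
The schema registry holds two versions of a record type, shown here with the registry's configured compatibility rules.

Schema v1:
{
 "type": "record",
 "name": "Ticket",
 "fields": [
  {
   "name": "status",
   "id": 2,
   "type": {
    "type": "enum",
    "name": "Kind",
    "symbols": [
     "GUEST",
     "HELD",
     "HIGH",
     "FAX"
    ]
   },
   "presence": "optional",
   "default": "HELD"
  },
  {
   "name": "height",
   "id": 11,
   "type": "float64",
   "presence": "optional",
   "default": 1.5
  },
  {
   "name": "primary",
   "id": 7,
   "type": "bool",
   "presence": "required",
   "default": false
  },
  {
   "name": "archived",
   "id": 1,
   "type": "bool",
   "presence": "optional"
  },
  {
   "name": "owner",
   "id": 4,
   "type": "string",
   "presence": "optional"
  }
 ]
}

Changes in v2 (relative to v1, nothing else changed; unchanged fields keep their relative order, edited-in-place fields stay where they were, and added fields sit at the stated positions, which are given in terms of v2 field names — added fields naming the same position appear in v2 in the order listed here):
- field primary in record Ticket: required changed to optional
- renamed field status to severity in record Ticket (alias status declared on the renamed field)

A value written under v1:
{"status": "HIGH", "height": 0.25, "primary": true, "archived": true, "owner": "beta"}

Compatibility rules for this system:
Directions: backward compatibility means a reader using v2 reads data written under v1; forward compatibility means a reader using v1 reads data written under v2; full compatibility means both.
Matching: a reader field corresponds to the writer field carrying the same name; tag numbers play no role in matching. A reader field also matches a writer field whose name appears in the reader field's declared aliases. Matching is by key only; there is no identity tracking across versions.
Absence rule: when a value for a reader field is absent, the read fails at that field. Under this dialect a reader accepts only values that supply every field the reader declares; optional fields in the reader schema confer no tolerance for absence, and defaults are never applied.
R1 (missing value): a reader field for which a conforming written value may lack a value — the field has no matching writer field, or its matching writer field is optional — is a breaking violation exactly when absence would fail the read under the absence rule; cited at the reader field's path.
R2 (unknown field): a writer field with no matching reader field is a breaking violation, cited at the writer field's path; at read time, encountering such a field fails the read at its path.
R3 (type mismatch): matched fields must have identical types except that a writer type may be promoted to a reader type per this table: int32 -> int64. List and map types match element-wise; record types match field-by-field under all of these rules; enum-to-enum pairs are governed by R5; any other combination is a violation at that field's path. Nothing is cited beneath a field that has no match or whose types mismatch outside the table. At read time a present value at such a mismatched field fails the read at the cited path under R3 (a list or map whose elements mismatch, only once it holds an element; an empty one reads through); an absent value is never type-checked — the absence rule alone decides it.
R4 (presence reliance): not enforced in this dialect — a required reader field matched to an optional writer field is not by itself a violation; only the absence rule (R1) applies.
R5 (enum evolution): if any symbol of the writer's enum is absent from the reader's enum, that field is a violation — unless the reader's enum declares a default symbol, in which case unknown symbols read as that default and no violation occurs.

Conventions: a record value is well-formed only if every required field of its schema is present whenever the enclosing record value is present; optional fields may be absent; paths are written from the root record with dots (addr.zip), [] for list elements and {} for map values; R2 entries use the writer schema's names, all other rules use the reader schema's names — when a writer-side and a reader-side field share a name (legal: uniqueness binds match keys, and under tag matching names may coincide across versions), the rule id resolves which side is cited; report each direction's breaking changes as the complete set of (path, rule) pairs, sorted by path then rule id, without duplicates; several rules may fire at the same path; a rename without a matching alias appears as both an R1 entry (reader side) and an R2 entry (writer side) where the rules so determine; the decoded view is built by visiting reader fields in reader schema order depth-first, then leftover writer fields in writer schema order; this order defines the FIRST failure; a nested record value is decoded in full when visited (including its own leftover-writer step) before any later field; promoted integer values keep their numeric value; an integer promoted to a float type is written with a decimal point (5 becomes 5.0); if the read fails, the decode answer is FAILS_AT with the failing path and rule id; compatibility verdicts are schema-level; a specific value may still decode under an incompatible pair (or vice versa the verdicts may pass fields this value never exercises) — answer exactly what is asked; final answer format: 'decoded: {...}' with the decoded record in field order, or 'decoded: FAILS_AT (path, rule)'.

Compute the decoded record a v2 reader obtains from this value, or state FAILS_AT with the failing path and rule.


the writer's type comes first in each Ticket pair
migrating the Ticket value to v2:
  severity := "HIGH" (from writer status)
  height := 0.25
  primary := true
  archived := true
  owner := "beta"
  => decoded: {"severity": "HIGH", "height": 0.25, "primary": true, "archived": true, "owner": "beta"}
ruling out the remaining Ticket differences:
  field primary in record Ticket: required changed to optional -> changes Ticket's schema-level verdicts only — the decode of this value is the same

decoded: {"severity": "HIGH", "height": 0.25, "primary": true, "archived": true, "owner": "beta"}


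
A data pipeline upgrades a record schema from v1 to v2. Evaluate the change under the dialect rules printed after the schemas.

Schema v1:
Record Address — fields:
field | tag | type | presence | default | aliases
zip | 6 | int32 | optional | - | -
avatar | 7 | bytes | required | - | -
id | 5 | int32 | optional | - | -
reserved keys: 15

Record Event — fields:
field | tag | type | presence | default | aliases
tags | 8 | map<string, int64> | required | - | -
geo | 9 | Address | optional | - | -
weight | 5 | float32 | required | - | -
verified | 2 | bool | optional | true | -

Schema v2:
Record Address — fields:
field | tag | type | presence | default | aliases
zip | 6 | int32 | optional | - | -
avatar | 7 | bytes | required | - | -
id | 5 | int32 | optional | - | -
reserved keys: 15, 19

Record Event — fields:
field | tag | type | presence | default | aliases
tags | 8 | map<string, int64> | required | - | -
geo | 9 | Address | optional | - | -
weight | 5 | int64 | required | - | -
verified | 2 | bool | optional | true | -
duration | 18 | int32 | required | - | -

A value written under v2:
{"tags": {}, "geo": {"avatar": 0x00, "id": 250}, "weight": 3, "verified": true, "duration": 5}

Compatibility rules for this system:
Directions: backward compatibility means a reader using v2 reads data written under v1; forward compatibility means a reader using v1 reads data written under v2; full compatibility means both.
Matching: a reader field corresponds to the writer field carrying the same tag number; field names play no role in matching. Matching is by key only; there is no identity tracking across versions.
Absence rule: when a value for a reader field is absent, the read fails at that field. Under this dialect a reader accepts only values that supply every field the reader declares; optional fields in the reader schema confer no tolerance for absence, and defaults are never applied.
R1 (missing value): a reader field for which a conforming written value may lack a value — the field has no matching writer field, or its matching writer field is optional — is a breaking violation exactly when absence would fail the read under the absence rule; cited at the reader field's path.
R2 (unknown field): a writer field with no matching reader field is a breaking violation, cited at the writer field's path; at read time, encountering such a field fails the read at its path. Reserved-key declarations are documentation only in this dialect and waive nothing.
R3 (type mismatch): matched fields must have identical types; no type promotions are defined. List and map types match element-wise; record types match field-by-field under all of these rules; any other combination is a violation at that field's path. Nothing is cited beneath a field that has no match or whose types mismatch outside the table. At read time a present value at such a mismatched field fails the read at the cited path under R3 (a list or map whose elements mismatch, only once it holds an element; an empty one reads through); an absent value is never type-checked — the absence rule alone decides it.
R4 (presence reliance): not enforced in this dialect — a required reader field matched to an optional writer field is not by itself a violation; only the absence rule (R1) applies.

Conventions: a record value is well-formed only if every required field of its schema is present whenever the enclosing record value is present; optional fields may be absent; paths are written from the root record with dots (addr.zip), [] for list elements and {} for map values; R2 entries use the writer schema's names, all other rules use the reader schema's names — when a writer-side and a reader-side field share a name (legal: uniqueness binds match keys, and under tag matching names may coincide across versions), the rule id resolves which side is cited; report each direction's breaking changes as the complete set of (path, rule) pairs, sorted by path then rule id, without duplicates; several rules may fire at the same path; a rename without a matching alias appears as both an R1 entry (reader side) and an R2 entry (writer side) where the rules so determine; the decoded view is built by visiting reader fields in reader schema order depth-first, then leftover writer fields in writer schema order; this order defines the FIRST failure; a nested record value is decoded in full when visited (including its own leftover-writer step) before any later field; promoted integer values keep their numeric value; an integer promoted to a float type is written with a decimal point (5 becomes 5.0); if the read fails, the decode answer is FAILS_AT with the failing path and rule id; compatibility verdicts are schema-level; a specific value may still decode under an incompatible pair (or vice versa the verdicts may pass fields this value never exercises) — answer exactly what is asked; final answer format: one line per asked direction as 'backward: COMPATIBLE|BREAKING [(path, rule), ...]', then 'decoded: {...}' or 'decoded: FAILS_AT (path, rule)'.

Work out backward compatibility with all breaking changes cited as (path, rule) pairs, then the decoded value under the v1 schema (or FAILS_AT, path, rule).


backward: BREAKING [(duration, R1), (geo, R1), (geo.id, R1), (geo.zip, R1), (verified, R1), (weight, R3)]; decoded: FAILS_AT (geo.zip, R1)

the writer's type comes first in each Event pair
backward on Event — v2 reading data written by v1:
  writer required, map<string, int64> -> map<string, int64>: reader tags maps from writer tags
  writer optional, Address -> Address: reader geo maps from writer geo
  writer required, float32 -> int64: reader weight maps from writer weight
  writer optional, bool -> bool: reader verified maps from writer verified
  duration: no writer-side match
  writer optional, int32 -> int32: reader geo.zip maps from writer geo.zip
  writer required, bytes -> bytes: reader geo.avatar maps from writer geo.avatar
  writer optional, int32 -> int32: reader geo.id maps from writer geo.id
  breaking: (duration, R1)
  breaking: (geo, R1)
  breaking: (geo.id, R1)
  breaking: (geo.zip, R1)
  breaking: (verified, R1)
  breaking: (weight, R3)
  => backward: BREAKING (6)
migrating the Event value to v1:
  tags := {}
  read fails at geo.zip under R1 (no fill)
  => FAILS_AT (geo.zip, R1)


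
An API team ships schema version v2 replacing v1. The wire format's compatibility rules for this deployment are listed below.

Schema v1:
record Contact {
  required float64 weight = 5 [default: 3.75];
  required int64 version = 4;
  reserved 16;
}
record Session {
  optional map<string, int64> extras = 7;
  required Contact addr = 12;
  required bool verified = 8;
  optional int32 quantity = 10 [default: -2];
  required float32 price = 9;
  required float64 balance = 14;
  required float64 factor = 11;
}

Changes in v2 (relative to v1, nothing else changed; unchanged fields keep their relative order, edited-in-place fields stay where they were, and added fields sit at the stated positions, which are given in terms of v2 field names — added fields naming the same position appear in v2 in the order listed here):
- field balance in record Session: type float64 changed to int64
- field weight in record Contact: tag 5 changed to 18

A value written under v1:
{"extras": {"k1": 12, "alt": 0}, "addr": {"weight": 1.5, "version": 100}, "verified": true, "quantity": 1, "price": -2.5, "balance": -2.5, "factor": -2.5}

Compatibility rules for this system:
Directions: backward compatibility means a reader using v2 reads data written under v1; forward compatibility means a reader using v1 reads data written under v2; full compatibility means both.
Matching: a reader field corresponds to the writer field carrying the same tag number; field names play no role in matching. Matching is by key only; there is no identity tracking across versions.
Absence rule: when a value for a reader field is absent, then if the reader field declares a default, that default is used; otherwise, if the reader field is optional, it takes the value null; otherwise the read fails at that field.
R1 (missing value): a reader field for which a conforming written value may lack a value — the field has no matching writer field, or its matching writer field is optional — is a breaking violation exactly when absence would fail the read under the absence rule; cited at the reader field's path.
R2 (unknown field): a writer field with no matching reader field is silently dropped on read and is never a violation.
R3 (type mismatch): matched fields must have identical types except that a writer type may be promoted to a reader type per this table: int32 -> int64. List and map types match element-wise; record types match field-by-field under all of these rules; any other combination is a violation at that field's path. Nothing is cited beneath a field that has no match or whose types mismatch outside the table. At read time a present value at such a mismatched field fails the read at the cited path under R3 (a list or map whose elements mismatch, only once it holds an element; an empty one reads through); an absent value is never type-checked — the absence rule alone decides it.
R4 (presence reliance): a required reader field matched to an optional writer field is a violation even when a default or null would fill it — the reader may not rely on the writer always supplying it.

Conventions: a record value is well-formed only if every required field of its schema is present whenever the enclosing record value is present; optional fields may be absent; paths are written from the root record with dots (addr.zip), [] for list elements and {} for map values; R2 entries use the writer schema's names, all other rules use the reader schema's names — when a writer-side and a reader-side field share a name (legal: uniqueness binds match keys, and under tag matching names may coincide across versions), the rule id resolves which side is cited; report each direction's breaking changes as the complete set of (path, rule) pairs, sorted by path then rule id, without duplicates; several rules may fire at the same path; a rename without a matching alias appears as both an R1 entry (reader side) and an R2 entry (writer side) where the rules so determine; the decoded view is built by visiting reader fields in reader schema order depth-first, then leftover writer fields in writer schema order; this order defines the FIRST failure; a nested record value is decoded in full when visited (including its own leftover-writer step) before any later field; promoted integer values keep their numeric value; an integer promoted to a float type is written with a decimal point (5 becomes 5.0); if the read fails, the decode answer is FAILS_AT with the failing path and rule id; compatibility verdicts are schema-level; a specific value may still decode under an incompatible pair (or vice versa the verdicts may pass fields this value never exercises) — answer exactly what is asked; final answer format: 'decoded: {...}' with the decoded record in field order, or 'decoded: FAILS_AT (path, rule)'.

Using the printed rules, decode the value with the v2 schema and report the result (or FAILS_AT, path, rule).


arrows below run writer -> reader for Session
decode walk for Session under reader schema v2:
  extras := {"k1": 12, "alt": 0}
  addr.weight := 3.75 (missing; default applied)
  addr.version := 100
  writer addr.weight: no reader field; dropped
  verified := true
  quantity := 1
  price := -2.5
  read fails at balance under R3
  => FAILS_AT (balance, R3)
remaining Session differences; none change what is asked:
  field weight in record Contact: tag 5 changed to 18 -> inert under this dialect — no rule fires on Session and the result does not move

decoded: FAILS_AT (balance, R3)


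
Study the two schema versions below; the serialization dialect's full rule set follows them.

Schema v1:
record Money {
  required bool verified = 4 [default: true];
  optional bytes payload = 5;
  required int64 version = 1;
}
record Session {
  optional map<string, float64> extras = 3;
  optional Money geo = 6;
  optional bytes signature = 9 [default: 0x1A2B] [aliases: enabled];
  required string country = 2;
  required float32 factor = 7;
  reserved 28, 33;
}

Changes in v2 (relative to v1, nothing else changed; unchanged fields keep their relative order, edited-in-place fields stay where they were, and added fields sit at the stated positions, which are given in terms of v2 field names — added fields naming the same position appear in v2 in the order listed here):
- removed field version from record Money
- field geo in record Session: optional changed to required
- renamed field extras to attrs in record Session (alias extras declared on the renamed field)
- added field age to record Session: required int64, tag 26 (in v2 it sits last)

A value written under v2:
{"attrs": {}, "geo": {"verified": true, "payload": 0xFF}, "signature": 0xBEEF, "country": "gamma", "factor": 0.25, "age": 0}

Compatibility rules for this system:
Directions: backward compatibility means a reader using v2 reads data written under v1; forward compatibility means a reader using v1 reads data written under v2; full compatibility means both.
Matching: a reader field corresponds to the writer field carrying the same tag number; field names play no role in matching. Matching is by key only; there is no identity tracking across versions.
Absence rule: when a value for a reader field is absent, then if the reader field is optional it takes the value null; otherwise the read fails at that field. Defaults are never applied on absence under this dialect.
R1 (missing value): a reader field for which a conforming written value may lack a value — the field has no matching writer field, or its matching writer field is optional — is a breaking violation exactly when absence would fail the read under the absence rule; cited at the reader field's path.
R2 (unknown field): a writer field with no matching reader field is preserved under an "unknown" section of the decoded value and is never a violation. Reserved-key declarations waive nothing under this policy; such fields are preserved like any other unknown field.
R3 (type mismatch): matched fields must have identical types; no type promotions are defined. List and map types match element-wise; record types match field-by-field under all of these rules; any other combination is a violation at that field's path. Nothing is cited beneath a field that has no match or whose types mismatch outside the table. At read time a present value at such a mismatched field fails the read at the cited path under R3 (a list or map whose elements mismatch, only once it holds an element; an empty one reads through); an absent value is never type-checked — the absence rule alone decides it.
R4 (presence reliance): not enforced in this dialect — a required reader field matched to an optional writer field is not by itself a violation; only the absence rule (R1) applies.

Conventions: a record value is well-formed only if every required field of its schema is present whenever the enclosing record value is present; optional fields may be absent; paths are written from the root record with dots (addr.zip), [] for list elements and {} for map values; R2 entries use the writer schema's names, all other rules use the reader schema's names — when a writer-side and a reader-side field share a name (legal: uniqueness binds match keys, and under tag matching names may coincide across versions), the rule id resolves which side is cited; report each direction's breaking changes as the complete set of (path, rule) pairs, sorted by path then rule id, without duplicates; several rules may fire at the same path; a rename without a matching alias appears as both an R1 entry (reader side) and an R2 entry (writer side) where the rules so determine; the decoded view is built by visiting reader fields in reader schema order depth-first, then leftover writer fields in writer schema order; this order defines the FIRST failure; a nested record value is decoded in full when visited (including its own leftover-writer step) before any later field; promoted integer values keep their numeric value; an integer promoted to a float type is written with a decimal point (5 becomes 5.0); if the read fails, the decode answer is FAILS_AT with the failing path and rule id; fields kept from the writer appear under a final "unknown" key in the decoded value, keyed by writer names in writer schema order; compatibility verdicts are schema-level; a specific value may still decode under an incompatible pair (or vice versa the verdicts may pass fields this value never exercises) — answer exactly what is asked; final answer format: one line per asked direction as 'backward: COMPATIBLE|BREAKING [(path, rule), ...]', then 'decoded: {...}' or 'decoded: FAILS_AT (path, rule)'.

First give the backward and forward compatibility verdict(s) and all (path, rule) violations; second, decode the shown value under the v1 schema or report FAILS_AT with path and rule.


each type pair in Session: writer, then reader
backward analysis of Session with v2 as reader and v1 as writer:
  attrs: paired with writer extras (map<string, float64> -> map<string, float64>; writer optional)
  geo: paired with writer geo (Money -> Money; writer optional)
  signature: paired with writer signature (bytes -> bytes; writer optional)
  country: paired with writer country (string -> string; writer required)
  factor: paired with writer factor (float32 -> float32; writer required)
  age: no writer-side match
  geo.verified: paired with writer geo.verified (bool -> bool; writer required)
  geo.payload: paired with writer geo.payload (bytes -> bytes; writer optional)
  writer geo.version: unknown to reader
  rule R1 violated at age
  rule R1 violated at geo
  => backward: BREAKING (2)
forward analysis of Session with v1 as reader and v2 as writer:
  extras: paired with writer attrs (map<string, float64> -> map<string, float64>; writer optional)
  geo: paired with writer geo (Money -> Money; writer required)
  signature: paired with writer signature (bytes -> bytes; writer optional)
  country: paired with writer country (string -> string; writer required)
  factor: paired with writer factor (float32 -> float32; writer required)
  writer age: unknown to reader
  geo.verified: paired with writer geo.verified (bool -> bool; writer required)
  geo.payload: paired with writer geo.payload (bytes -> bytes; writer optional)
  geo.version: no writer-side match
  rule R1 violated at geo.version
  => forward: BREAKING (1)
migrating the Session value to v1:
  extras := {} (from writer attrs)
  geo.verified := true
  geo.payload := 0xFF
  read fails at geo.version under R1 (no fill)
  => FAILS_AT (geo.version, R1)

backward: BREAKING [(age, R1), (geo, R1)]; forward: BREAKING [(geo.version, R1)]; decoded: FAILS_AT (geo.version, R1)


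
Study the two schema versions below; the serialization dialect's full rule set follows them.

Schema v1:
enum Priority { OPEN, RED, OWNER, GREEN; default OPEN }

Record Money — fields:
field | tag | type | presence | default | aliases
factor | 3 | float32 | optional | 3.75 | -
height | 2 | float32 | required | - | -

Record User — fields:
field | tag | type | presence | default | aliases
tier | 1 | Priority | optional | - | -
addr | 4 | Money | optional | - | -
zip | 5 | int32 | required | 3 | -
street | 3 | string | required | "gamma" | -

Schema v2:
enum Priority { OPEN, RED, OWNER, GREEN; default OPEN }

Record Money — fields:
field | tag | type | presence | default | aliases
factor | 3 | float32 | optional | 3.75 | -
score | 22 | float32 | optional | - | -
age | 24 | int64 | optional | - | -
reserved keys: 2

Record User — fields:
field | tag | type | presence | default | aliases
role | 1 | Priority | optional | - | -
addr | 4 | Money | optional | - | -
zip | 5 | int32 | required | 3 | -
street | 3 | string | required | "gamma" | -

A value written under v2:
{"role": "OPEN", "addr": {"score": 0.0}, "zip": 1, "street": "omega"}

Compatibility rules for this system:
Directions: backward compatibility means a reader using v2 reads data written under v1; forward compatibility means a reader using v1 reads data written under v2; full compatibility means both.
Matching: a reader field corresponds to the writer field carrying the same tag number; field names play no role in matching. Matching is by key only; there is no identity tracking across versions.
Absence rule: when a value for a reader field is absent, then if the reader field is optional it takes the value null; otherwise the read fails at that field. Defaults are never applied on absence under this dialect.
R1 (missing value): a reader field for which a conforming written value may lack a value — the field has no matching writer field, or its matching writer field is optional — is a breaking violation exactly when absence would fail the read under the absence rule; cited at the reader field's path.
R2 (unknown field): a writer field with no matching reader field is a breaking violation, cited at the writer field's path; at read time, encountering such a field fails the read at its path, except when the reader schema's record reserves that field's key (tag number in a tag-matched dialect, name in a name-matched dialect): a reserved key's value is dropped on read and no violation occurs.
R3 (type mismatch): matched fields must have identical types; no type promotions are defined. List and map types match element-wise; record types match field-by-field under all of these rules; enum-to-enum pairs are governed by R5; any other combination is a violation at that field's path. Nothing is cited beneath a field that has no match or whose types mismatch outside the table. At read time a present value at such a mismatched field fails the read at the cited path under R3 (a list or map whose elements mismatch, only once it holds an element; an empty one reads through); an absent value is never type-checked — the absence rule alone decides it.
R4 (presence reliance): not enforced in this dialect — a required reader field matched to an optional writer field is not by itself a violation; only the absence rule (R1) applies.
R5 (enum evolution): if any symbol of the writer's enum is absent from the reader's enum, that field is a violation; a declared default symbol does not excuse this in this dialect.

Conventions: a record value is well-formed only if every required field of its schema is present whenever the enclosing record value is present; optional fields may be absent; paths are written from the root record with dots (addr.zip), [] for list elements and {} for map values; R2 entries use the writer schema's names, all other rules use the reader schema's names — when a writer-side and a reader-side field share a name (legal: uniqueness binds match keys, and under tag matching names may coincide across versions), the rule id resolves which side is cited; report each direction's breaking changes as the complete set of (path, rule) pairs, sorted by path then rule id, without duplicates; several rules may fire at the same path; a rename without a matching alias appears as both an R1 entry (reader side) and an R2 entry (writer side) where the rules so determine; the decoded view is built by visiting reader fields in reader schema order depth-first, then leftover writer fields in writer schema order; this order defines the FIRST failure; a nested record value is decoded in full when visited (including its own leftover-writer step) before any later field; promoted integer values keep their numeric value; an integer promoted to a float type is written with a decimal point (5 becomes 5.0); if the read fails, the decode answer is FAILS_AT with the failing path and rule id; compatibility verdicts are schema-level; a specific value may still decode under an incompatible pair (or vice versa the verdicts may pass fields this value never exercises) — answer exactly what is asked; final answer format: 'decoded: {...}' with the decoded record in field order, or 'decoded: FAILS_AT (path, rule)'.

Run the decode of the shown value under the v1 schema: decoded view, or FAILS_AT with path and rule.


decoded: FAILS_AT (addr.height, R1)

arrows below run writer -> reader for User
migrating the User value to v1:
  tier := "OPEN" (from writer role)
  addr.factor := null (absent, optional -> null)
  read fails at addr.height under R1 (no fill)
  => FAILS_AT (addr.height, R1)
checking off the User differences that do not matter here:
  renamed field tier to role in record User -> triggers nothing under the printed rules; the User answer is the same either way
  added field age to record Money: optional int64, tag 24 (in v2 it sits last) -> matters for User compatibility verdicts, not for this value's decode
  added field score to record Money: optional float32, tag 22 (in v2 it sits last) -> matters for User compatibility verdicts, not for this value's decode


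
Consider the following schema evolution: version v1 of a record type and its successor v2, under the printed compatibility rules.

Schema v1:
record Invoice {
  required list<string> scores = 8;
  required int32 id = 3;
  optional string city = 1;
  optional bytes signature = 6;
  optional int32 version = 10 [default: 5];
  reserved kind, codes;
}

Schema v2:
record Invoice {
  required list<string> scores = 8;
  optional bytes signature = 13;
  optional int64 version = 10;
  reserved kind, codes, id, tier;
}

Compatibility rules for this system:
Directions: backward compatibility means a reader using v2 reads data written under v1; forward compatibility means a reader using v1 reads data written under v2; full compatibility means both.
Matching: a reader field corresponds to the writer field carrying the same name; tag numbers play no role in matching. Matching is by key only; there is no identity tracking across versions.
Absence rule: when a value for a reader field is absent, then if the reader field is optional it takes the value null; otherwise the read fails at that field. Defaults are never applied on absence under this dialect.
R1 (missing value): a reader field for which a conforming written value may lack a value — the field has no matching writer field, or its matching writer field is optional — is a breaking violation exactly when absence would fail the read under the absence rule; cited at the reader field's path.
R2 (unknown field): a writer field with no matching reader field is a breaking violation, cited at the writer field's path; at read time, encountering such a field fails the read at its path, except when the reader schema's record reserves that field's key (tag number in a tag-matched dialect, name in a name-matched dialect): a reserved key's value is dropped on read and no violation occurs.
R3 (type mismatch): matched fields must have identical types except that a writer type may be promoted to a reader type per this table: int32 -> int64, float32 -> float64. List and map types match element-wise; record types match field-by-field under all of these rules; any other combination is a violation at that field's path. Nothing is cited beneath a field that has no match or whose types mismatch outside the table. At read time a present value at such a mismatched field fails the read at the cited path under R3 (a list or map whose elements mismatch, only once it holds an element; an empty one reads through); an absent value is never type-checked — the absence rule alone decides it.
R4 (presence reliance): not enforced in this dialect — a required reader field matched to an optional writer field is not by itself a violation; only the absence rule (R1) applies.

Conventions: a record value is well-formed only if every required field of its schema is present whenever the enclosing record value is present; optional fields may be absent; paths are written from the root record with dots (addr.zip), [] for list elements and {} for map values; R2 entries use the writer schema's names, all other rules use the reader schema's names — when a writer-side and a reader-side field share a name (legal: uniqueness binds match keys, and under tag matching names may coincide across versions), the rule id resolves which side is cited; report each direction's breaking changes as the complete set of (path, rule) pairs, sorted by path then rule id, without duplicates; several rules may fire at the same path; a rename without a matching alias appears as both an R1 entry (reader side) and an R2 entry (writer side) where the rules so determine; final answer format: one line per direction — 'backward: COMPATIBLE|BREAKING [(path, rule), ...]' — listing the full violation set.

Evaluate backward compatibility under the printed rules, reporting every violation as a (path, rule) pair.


arrows below run writer -> reader for Invoice
backward analysis of Invoice with v2 as reader and v1 as writer:
  scores: list<string> -> list<string>, writer required; from scores
  signature: bytes -> bytes, writer optional; from signature
  version: int32 -> int64, writer optional; from version
  writer id: unknown to reader
  writer city: unknown to reader
  violation R2 at city
  => backward: BREAKING (1)
the rest of the Invoice diff is inert for this question:
  removed field id from record Invoice (its key "id" joins the reserved list) -> fires only in the forward direction of Invoice, which is not asked here
  field version in record Invoice: type int32 changed to int64 (its default is dropped) -> fires only in the forward direction of Invoice, which is not asked here
  field signature in record Invoice: tag 6 changed to 13 -> fires no rule on Invoice, leaving the asked answer as it is

backward: BREAKING [(city, R2)]
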